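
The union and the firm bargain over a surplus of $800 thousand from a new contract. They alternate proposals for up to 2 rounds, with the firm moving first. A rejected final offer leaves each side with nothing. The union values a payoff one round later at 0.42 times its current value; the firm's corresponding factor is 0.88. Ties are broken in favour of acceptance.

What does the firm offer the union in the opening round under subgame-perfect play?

336

By backward induction:
Round 2 (the union proposes): the firm will accept anything ≥ 0, so the union offers 0 and keeps 800.
Round 1 (the firm proposes): the union can get 800 next round, worth 0.42 × 800 = 336 now. The firm offers 336 and keeps 800 − 336 = 464.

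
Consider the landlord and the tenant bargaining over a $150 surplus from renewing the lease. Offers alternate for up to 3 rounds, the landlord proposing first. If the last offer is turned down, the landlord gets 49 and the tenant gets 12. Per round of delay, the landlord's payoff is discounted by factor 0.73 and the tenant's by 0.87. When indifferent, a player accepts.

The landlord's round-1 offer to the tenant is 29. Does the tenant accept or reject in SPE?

Round 3 (the landlord proposes): the tenant gets 12 if talks fail, so the landlord offers 12 and keeps 138.
Round 2 (the tenant proposes): the landlord can get 138 next round, worth 0.73 × 138 = 100.74 now; the tenant offers that and keeps 49.26.
So by rejecting in round 1, the tenant gets 49.26 next round, worth 0.87 × 49.26 = 42.8562 now.
Offer 29 < 42.8562, so the tenant rejects.

Reject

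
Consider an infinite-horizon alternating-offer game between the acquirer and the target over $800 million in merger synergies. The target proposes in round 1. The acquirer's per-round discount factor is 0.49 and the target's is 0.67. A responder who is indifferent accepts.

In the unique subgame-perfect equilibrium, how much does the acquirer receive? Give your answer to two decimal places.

192.59

In a stationary SPE each proposer offers the other exactly their discounted continuation value.
If the target keeps x when proposing and the acquirer keeps y when proposing, then x = 800 − 0.49y and y = 800 − 0.67x.
Solving: x = 800(1 − 0.49) / (1 − 0.67·0.49) = 408 / 0.6717 ≈ 607.4140.
The acquirer gets 800 − 607.4140 ≈ 192.5860.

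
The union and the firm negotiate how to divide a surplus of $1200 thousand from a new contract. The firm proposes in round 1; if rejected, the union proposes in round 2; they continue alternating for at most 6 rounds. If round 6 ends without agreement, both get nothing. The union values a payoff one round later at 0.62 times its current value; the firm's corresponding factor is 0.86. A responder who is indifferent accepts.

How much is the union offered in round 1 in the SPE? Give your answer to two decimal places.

By backward induction:
Round 6 (the union proposes): rejection yields 0 for the firm; the union offers 0 and keeps 1200.
Round 5 (the firm proposes): the union can get 1200 next round, worth 0.62 × 1200 = 744 now, so the firm offers 744, keeping 456.
Round 4 (the union proposes): the firm can get 456 next round, worth 0.86 × 456 = 392.16 now; the union offers that and keeps 807.84.
Round 3 (the firm proposes): the union can get 807.84 next round, worth 0.62 × 807.84 = 500.8608 now, so the firm offers 500.8608, keeping 699.1392.
Round 2 (the union proposes): the firm can get 699.1392 next round, worth 0.86 × 699.1392 = 601.259712 now, so the union offers 601.259712, keeping 598.740288.
Round 1 (the firm proposes): the union can get 598.740288 next round, worth 0.62 × 598.740288 = 371.21897856 now, so the firm offers 371.21897856, keeping 828.78102144.

371.22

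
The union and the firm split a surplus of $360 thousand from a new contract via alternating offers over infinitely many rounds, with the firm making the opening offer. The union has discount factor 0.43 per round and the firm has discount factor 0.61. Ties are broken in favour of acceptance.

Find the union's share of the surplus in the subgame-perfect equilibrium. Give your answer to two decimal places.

81.84

In a stationary SPE each proposer offers the other exactly their discounted continuation value.
If the firm keeps x when proposing and the union keeps y when proposing, then x = 360 − 0.43y and y = 360 − 0.61x.
Solving: x = 360(1 − 0.43) / (1 − 0.61·0.43) = 205.2 / 0.7377 ≈ 278.1619.
The union gets 360 − 278.1619 ≈ 81.8381.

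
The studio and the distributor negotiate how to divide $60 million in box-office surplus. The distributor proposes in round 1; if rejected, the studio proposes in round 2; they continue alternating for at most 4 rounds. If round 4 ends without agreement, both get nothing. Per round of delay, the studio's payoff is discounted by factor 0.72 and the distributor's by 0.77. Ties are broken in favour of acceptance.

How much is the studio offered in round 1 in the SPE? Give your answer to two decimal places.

Work backward from the last round.
Round 4 (the studio proposes): the distributor will accept anything ≥ 0, so the studio offers 0 and keeps 60.
Round 3 (the distributor proposes): the studio can get 60 next round, worth 0.72 × 60 = 43.2 now; the distributor offers that and keeps 16.8.
Round 2 (the studio proposes): the distributor can get 16.8 next round, worth 0.77 × 16.8 = 12.936 now; the studio offers that and keeps 47.064.
Round 1 (the distributor proposes): the studio can get 47.064 next round, worth 0.72 × 47.064 = 33.88608 now, so the distributor offers 33.88608, keeping 26.11392.

33.89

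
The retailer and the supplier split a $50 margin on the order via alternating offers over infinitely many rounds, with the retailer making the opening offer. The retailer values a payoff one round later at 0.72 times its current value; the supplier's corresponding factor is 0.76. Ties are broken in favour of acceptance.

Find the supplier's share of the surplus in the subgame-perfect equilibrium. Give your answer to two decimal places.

23.50

When the retailer proposes, the supplier accepts any offer worth at least 0.76 times what the supplier would get by proposing next round; and vice versa.
This gives x = 50 − 0.76y and y = 50 − 0.72x, where x and y are each side's share when it proposes.
Hence (1 − 0.76·0.72)x = 50(1 − 0.76), i.e. 0.4528·x = 12.
x ≈ 26.5018; the supplier's share is 50 − x ≈ 23.4982.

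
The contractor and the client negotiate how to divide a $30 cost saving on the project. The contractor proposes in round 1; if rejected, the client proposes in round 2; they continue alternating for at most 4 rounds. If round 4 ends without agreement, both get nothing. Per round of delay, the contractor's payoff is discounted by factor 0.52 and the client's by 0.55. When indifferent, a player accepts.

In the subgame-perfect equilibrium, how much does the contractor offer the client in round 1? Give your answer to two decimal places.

Solve by backward induction from round 4.
Round 4 (the client proposes): rejection yields 0 for the contractor; the client offers 0 and keeps 30.
Round 3 (the contractor proposes): the client can get 30 next round, worth 0.55 × 30 = 16.5 now, so the contractor offers 16.5, keeping 13.5.
Round 2 (the client proposes): the contractor can get 13.5 next round, worth 0.52 × 13.5 = 7.02 now, so the client offers 7.02, keeping 22.98.
Round 1 (the contractor proposes): the client can get 22.98 next round, worth 0.55 × 22.98 = 12.639 now, so the contractor offers 12.639, keeping 17.361.

12.64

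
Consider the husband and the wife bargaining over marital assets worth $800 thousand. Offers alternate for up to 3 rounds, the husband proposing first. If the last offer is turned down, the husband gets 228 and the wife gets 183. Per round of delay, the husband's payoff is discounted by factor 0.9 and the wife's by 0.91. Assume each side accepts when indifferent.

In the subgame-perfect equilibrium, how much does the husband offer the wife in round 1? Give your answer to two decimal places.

222.68

Round 3 (the husband proposes): the wife gets 183 if talks fail, so the husband offers 183 and keeps 617.
Round 2 (the wife proposes): the husband can get 617 next round, worth 0.9 × 617 = 555.3 now; the wife offers that and keeps 244.7.
Round 1 (the husband proposes): the wife can get 244.7 next round, worth 0.91 × 244.7 = 222.677 now. The husband offers 222.677 and keeps 800 − 222.677 = 577.323.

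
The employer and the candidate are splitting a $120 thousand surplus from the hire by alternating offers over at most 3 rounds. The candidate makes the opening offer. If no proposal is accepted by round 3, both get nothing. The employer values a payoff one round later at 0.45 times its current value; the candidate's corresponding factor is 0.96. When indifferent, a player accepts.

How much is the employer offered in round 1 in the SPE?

Round 3 (the candidate proposes): the employer will accept anything ≥ 0, so the candidate offers 0 and keeps 120.
Round 2 (the employer proposes): the candidate can get 120 next round, worth 0.96 × 120 = 115.2 now; the employer offers that and keeps 4.8.
Round 1 (the candidate proposes): the employer can get 4.8 next round, worth 0.45 × 4.8 = 2.16 now; the candidate offers that and keeps 117.84.

2.16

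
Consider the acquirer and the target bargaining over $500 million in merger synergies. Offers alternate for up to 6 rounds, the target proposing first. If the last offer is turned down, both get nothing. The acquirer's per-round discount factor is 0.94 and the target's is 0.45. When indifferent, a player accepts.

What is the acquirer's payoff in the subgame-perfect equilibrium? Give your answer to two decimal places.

451.94

By backward induction:
Round 6 (the acquirer proposes): the target will accept anything ≥ 0, so the acquirer offers 0 and keeps 500.
Round 5 (the target proposes): the acquirer can get 500 next round, worth 0.94 × 500 = 470 now, so the target offers 470, keeping 30.
Round 4 (the acquirer proposes): the target can get 30 next round, worth 0.45 × 30 = 13.5 now; the acquirer offers that and keeps 486.5.
Round 3 (the target proposes): the acquirer can get 486.5 next round, worth 0.94 × 486.5 = 457.31 now; the target offers that and keeps 42.69.
Round 2 (the acquirer proposes): the target can get 42.69 next round, worth 0.45 × 42.69 = 19.2105 now. The acquirer offers 19.2105 and keeps 500 − 19.2105 = 480.7895.
Round 1 (the target proposes): the acquirer can get 480.7895 next round, worth 0.94 × 480.7895 = 451.94213 now; the target offers that and keeps 48.05787.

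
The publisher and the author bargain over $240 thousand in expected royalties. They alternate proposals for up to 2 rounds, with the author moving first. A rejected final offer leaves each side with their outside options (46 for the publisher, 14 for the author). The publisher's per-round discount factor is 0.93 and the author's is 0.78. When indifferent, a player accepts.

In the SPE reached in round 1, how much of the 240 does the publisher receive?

Solve by backward induction from round 2.
Round 2 (the publisher proposes): the author gets 14 if talks fail, so the publisher offers 14 and keeps 226.
Round 1 (the author proposes): the publisher can get 226 next round, worth 0.93 × 226 = 210.18 now, so the author offers 210.18, keeping 29.82.

210.18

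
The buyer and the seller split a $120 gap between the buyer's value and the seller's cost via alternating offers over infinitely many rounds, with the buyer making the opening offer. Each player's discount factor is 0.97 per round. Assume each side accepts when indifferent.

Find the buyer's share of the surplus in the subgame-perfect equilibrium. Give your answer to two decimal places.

Let x be the buyer's share when the buyer proposes and y be the seller's share when the seller proposes.
The seller accepts iff offered ≥ 0.97·y, so x = 120 − 0.97y. Symmetrically y = 120 − 0.97x.
Substituting: x = 120 − 0.97(120 − 0.97x), giving x(1 − 0.97·0.97) = 120(1 − 0.97).
So x = 120 × 0.03 / 0.0591 ≈ 60.9137, and the seller receives 120 − x ≈ 59.0863.

60.91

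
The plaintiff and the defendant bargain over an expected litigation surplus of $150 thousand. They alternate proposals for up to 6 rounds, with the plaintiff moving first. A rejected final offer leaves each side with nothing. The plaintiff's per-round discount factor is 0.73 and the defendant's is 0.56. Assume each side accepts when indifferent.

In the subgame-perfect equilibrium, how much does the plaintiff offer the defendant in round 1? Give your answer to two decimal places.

45.99

Solve by backward induction from round 6.
Round 6 (the defendant proposes): the plaintiff will accept anything ≥ 0, so the defendant offers 0 and keeps 150.
Round 5 (the plaintiff proposes): the defendant can get 150 next round, worth 0.56 × 150 = 84 now. The plaintiff offers 84 and keeps 150 − 84 = 66.
Round 4 (the defendant proposes): the plaintiff can get 66 next round, worth 0.73 × 66 = 48.18 now, so the defendant offers 48.18, keeping 101.82.
Round 3 (the plaintiff proposes): the defendant can get 101.82 next round, worth 0.56 × 101.82 = 57.0192 now. The plaintiff offers 57.0192 and keeps 150 − 57.0192 = 92.9808.
Round 2 (the defendant proposes): the plaintiff can get 92.9808 next round, worth 0.73 × 92.9808 = 67.875984 now; the defendant offers that and keeps 82.124016.
Round 1 (the plaintiff proposes): the defendant can get 82.124016 next round, worth 0.56 × 82.124016 = 45.98944896 now; the plaintiff offers that and keeps 104.01055104.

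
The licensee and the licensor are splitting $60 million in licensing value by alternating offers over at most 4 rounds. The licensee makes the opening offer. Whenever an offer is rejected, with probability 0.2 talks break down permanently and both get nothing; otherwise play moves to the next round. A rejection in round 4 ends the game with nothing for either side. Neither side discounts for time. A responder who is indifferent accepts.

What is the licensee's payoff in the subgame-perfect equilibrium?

19.68

By backward induction:
Round 4 (the licensor proposes): the licensee will accept anything ≥ 0, so the licensor offers 0 and keeps 60.
Round 3 (the licensee proposes): rejecting gives the licensor an expected 0.8 × 60 = 48; the licensee offers that and keeps 12.
Round 2 (the licensor proposes): rejecting gives the licensee an expected 0.8 × 12 = 9.6, so the licensor offers 9.6, keeping 50.4.
Round 1 (the licensee proposes): rejecting gives the licensor an expected 0.8 × 50.4 = 40.32, so the licensee offers 40.32, keeping 19.68.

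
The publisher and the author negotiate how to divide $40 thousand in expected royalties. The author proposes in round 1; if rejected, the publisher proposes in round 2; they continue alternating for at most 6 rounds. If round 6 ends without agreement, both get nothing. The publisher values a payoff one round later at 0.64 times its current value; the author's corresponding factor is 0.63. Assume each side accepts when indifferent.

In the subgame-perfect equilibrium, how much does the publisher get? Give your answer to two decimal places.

Round 6 (the publisher proposes): the author will accept anything ≥ 0, so the publisher offers 0 and keeps 40.
Round 5 (the author proposes): the publisher can get 40 next round, worth 0.64 × 40 = 25.6 now, so the author offers 25.6, keeping 14.4.
Round 4 (the publisher proposes): the author can get 14.4 next round, worth 0.63 × 14.4 = 9.072 now, so the publisher offers 9.072, keeping 30.928.
Round 3 (the author proposes): the publisher can get 30.928 next round, worth 0.64 × 30.928 = 19.79392 now; the author offers that and keeps 20.20608.
Round 2 (the publisher proposes): the author can get 20.20608 next round, worth 0.63 × 20.20608 = 12.7298304 now; the publisher offers that and keeps 27.2701696.
Round 1 (the author proposes): the publisher can get 27.2701696 next round, worth 0.64 × 27.2701696 = 17.452908544 now. The author offers 17.452908544 and keeps 40 − 17.452908544 = 22.547091456.

17.45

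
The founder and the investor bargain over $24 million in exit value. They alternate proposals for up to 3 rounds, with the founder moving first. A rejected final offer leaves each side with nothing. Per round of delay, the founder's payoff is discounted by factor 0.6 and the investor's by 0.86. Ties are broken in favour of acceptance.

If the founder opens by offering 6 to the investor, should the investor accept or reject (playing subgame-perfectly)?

Round 3 (the founder proposes): rejection yields 0 for the investor; the founder offers 0 and keeps 24.
Round 2 (the investor proposes): the founder can get 24 next round, worth 0.6 × 24 = 14.4 now. The investor offers 14.4 and keeps 24 − 14.4 = 9.6.
So by rejecting in round 1, the investor gets 9.6 next round, worth 0.86 × 9.6 = 8.256 now.
Offer 6 < 8.256, so the investor rejects.

Reject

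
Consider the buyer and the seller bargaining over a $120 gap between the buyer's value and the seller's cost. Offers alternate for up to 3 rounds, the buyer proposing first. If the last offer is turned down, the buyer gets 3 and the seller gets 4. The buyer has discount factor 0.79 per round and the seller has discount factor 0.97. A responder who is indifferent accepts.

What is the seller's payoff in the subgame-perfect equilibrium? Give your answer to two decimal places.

Solve by backward induction from round 3.
Round 3 (the buyer proposes): the seller gets 4 if talks fail, so the buyer offers 4 and keeps 116.
Round 2 (the seller proposes): the buyer can get 116 next round, worth 0.79 × 116 = 91.64 now; the seller offers that and keeps 28.36.
Round 1 (the buyer proposes): the seller can get 28.36 next round, worth 0.97 × 28.36 = 27.5092 now, so the buyer offers 27.5092, keeping 92.4908.

27.51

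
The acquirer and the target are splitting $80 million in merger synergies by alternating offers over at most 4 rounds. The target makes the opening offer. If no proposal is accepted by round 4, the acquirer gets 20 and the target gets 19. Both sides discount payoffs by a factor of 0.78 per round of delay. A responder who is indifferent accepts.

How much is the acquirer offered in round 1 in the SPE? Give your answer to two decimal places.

42.68

Round 4 (the acquirer proposes): the target gets 19 if talks fail, so the acquirer offers 19 and keeps 61.
Round 3 (the target proposes): the acquirer can get 61 next round, worth 0.78 × 61 = 47.58 now. The target offers 47.58 and keeps 80 − 47.58 = 32.42.
Round 2 (the acquirer proposes): the target can get 32.42 next round, worth 0.78 × 32.42 = 25.2876 now. The acquirer offers 25.2876 and keeps 80 − 25.2876 = 54.7124.
Round 1 (the target proposes): the acquirer can get 54.7124 next round, worth 0.78 × 54.7124 = 42.675672 now. The target offers 42.675672 and keeps 80 − 42.675672 = 37.324328.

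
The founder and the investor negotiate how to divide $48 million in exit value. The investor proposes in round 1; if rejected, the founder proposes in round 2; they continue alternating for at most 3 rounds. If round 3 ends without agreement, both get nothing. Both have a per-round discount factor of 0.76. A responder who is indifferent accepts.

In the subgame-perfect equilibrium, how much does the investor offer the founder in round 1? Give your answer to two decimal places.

8.76

Round 3 (the investor proposes): the founder will accept anything ≥ 0, so the investor offers 0 and keeps 48.
Round 2 (the founder proposes): the investor can get 48 next round, worth 0.76 × 48 = 36.48 now; the founder offers that and keeps 11.52.
Round 1 (the investor proposes): the founder can get 11.52 next round, worth 0.76 × 11.52 = 8.7552 now, so the investor offers 8.7552, keeping 39.2448.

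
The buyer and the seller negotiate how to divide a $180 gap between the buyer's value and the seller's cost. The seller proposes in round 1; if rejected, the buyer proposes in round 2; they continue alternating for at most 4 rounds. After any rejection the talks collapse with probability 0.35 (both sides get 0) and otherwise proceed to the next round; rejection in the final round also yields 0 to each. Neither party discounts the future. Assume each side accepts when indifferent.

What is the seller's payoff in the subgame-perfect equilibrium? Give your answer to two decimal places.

89.62

Round 4 (the buyer proposes): rejection yields 0 for the seller; the buyer offers 0 and keeps 180.
Round 3 (the seller proposes): rejecting gives the buyer an expected 0.65 × 180 = 117. The seller offers 117 and keeps 180 − 117 = 63.
Round 2 (the buyer proposes): rejecting gives the seller an expected 0.65 × 63 = 40.95. The buyer offers 40.95 and keeps 180 − 40.95 = 139.05.
Round 1 (the seller proposes): rejecting gives the buyer an expected 0.65 × 139.05 = 90.3825. The seller offers 90.3825 and keeps 180 − 90.3825 = 89.6175.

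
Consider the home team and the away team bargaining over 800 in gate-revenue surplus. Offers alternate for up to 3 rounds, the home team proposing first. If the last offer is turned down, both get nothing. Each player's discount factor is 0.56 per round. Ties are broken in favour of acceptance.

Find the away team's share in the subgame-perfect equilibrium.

197.12

Round 3 (the home team proposes): rejection yields 0 for the away team; the home team offers 0 and keeps 800.
Round 2 (the away team proposes): the home team can get 800 next round, worth 0.56 × 800 = 448 now, so the away team offers 448, keeping 352.
Round 1 (the home team proposes): the away team can get 352 next round, worth 0.56 × 352 = 197.12 now. The home team offers 197.12 and keeps 800 − 197.12 = 602.88.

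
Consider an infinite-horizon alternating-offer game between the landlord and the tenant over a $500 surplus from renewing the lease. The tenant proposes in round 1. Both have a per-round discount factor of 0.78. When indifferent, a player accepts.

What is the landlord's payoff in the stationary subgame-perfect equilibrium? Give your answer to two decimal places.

When the tenant proposes, the landlord accepts any offer worth at least 0.78 times what the landlord would get by proposing next round; and vice versa.
This gives x = 500 − 0.78y and y = 500 − 0.78x, where x and y are each side's share when it proposes.
Hence (1 − 0.78·0.78)x = 500(1 − 0.78), i.e. 0.3916·x = 110.
x ≈ 280.8989; the landlord's share is 500 − x ≈ 219.1011.

219.10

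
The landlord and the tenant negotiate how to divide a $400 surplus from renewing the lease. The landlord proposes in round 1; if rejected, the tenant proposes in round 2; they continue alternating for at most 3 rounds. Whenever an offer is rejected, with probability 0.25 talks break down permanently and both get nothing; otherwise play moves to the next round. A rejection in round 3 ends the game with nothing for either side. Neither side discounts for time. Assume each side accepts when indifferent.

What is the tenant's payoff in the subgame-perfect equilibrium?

75

Round 3 (the landlord proposes): rejection yields 0 for the tenant; the landlord offers 0 and keeps 400.
Round 2 (the tenant proposes): rejecting gives the landlord an expected 0.75 × 400 = 300. The tenant offers 300 and keeps 400 − 300 = 100.
Round 1 (the landlord proposes): rejecting gives the tenant an expected 0.75 × 100 = 75; the landlord offers that and keeps 325.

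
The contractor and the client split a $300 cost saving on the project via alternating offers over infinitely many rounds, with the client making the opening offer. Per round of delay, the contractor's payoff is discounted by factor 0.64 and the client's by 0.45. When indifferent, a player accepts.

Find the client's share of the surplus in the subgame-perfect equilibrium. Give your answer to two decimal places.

When the client proposes, the contractor accepts any offer worth at least 0.64 times what the contractor would get by proposing next round; and vice versa.
This gives x = 300 − 0.64y and y = 300 − 0.45x, where x and y are each side's share when it proposes.
Hence (1 − 0.64·0.45)x = 300(1 − 0.64), i.e. 0.712·x = 108.
x ≈ 151.6854; the contractor's share is 300 − x ≈ 148.3146.

151.69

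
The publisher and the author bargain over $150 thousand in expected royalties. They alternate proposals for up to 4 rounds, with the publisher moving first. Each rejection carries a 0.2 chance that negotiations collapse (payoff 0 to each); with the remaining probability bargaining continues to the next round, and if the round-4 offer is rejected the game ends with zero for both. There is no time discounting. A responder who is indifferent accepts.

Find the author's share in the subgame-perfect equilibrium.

Round 4 (the author proposes): rejection yields 0 for the publisher; the author offers 0 and keeps 150.
Round 3 (the publisher proposes): rejecting gives the author an expected 0.8 × 150 = 120; the publisher offers that and keeps 30.
Round 2 (the author proposes): rejecting gives the publisher an expected 0.8 × 30 = 24; the author offers that and keeps 126.
Round 1 (the publisher proposes): rejecting gives the author an expected 0.8 × 126 = 100.8; the publisher offers that and keeps 49.2.

100.8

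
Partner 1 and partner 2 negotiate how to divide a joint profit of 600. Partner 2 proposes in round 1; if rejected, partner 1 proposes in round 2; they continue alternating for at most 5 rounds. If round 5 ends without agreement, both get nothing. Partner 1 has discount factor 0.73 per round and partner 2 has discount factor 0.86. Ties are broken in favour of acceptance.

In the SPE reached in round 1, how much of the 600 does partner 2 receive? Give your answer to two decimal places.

Solve by backward induction from round 5.
Round 5 (partner 2 proposes): rejection yields 0 for partner 1; partner 2 offers 0 and keeps 600.
Round 4 (partner 1 proposes): partner 2 can get 600 next round, worth 0.86 × 600 = 516 now. Partner 1 offers 516 and keeps 600 − 516 = 84.
Round 3 (partner 2 proposes): partner 1 can get 84 next round, worth 0.73 × 84 = 61.32 now; partner 2 offers that and keeps 538.68.
Round 2 (partner 1 proposes): partner 2 can get 538.68 next round, worth 0.86 × 538.68 = 463.2648 now; partner 1 offers that and keeps 136.7352.
Round 1 (partner 2 proposes): partner 1 can get 136.7352 next round, worth 0.73 × 136.7352 = 99.816696 now. Partner 2 offers 99.816696 and keeps 600 − 99.816696 = 500.183304.

500.18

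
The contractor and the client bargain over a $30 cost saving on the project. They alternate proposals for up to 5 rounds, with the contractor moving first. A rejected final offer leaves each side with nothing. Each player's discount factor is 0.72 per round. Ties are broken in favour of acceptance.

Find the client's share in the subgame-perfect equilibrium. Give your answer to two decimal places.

9.18

Round 5 (the contractor proposes): the client will accept anything ≥ 0, so the contractor offers 0 and keeps 30.
Round 4 (the client proposes): the contractor can get 30 next round, worth 0.72 × 30 = 21.6 now. The client offers 21.6 and keeps 30 − 21.6 = 8.4.
Round 3 (the contractor proposes): the client can get 8.4 next round, worth 0.72 × 8.4 = 6.048 now, so the contractor offers 6.048, keeping 23.952.
Round 2 (the client proposes): the contractor can get 23.952 next round, worth 0.72 × 23.952 = 17.24544 now. The client offers 17.24544 and keeps 30 − 17.24544 = 12.75456.
Round 1 (the contractor proposes): the client can get 12.75456 next round, worth 0.72 × 12.75456 = 9.1832832 now. The contractor offers 9.1832832 and keeps 30 − 9.1832832 = 20.8167168.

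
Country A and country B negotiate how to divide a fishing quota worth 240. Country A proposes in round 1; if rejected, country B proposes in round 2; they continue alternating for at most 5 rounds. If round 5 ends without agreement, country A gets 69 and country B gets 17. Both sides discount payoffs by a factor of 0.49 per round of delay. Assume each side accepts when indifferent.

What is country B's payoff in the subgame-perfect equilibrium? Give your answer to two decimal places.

Round 5 (country A proposes): country B gets 17 if talks fail, so country A offers 17 and keeps 223.
Round 4 (country B proposes): country A can get 223 next round, worth 0.49 × 223 = 109.27 now, so country B offers 109.27, keeping 130.73.
Round 3 (country A proposes): country B can get 130.73 next round, worth 0.49 × 130.73 = 64.0577 now. Country A offers 64.0577 and keeps 240 − 64.0577 = 175.9423.
Round 2 (country B proposes): country A can get 175.9423 next round, worth 0.49 × 175.9423 = 86.211727 now; country B offers that and keeps 153.788273.
Round 1 (country A proposes): country B can get 153.788273 next round, worth 0.49 × 153.788273 = 75.35625377 now; country A offers that and keeps 164.64374623.

75.36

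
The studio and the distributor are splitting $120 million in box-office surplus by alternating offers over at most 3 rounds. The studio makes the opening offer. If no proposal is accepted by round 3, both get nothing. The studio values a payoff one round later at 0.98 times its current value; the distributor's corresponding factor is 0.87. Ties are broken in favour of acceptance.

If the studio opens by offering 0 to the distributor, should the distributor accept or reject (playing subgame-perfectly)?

Round 3 (the studio proposes): the distributor will accept anything ≥ 0, so the studio offers 0 and keeps 120.
Round 2 (the distributor proposes): the studio can get 120 next round, worth 0.98 × 120 = 117.6 now; the distributor offers that and keeps 2.4.
So by rejecting in round 1, the distributor gets 2.4 next round, worth 0.87 × 2.4 = 2.088 now.
Offer 0 < 2.088, so the distributor rejects.

Reject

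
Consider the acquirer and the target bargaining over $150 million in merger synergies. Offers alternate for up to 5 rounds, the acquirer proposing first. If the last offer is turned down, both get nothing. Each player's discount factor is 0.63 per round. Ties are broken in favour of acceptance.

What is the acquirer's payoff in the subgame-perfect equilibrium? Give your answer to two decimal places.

101.16

Round 5 (the acquirer proposes): the target will accept anything ≥ 0, so the acquirer offers 0 and keeps 150.
Round 4 (the target proposes): the acquirer can get 150 next round, worth 0.63 × 150 = 94.5 now; the target offers that and keeps 55.5.
Round 3 (the acquirer proposes): the target can get 55.5 next round, worth 0.63 × 55.5 = 34.965 now, so the acquirer offers 34.965, keeping 115.035.
Round 2 (the target proposes): the acquirer can get 115.035 next round, worth 0.63 × 115.035 = 72.47205 now. The target offers 72.47205 and keeps 150 − 72.47205 = 77.52795.
Round 1 (the acquirer proposes): the target can get 77.52795 next round, worth 0.63 × 77.52795 = 48.8426085 now; the acquirer offers that and keeps 101.1573915.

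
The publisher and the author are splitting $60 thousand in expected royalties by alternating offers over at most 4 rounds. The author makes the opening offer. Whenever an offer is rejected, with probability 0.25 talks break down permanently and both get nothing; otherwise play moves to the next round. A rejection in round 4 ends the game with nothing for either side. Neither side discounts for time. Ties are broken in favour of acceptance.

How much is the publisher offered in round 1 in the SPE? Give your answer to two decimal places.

By backward induction:
Round 4 (the publisher proposes): the author will accept anything ≥ 0, so the publisher offers 0 and keeps 60.
Round 3 (the author proposes): rejecting gives the publisher an expected 0.75 × 60 = 45. The author offers 45 and keeps 60 − 45 = 15.
Round 2 (the publisher proposes): rejecting gives the author an expected 0.75 × 15 = 11.25. The publisher offers 11.25 and keeps 60 − 11.25 = 48.75.
Round 1 (the author proposes): rejecting gives the publisher an expected 0.75 × 48.75 = 36.5625; the author offers that and keeps 23.4375.

36.56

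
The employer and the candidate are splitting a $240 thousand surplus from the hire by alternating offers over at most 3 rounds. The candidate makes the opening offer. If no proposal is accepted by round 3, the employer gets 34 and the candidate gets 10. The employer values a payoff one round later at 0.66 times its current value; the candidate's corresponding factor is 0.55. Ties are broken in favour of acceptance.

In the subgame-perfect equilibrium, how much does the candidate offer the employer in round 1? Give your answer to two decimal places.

Solve by backward induction from round 3.
Round 3 (the candidate proposes): the employer gets 34 if talks fail, so the candidate offers 34 and keeps 206.
Round 2 (the employer proposes): the candidate can get 206 next round, worth 0.55 × 206 = 113.3 now. The employer offers 113.3 and keeps 240 − 113.3 = 126.7.
Round 1 (the candidate proposes): the employer can get 126.7 next round, worth 0.66 × 126.7 = 83.622 now, so the candidate offers 83.622, keeping 156.378.

83.62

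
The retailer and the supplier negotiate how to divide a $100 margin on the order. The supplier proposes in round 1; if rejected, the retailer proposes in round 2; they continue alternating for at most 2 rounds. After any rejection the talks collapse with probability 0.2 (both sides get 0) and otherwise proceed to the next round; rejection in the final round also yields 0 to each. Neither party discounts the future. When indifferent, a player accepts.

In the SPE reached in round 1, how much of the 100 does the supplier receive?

Round 2 (the retailer proposes): the supplier will accept anything ≥ 0, so the retailer offers 0 and keeps 100.
Round 1 (the supplier proposes): rejecting gives the retailer an expected 0.8 × 100 = 80. The supplier offers 80 and keeps 100 − 80 = 20.

20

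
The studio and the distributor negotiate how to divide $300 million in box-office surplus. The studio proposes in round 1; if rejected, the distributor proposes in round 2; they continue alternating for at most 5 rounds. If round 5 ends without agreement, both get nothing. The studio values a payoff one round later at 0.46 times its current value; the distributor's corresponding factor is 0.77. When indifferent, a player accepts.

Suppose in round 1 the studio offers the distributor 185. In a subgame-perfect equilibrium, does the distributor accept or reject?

Accept

Round 5 (the studio proposes): the distributor will accept anything ≥ 0, so the studio offers 0 and keeps 300.
Round 4 (the distributor proposes): the studio can get 300 next round, worth 0.46 × 300 = 138 now; the distributor offers that and keeps 162.
Round 3 (the studio proposes): the distributor can get 162 next round, worth 0.77 × 162 = 124.74 now, so the studio offers 124.74, keeping 175.26.
Round 2 (the distributor proposes): the studio can get 175.26 next round, worth 0.46 × 175.26 = 80.6196 now; the distributor offers that and keeps 219.3804.
So by rejecting in round 1, the distributor gets 219.3804 next round, worth 0.77 × 219.3804 = 168.922908 now.
Offer 185 ≥ 168.922908, so the distributor accepts.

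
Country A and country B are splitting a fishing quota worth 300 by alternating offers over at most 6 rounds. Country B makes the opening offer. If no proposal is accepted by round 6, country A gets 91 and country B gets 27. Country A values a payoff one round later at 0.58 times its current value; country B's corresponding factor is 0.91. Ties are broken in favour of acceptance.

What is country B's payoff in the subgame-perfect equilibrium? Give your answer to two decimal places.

231.97

By backward induction:
Round 6 (country A proposes): country B gets 27 if talks fail, so country A offers 27 and keeps 273.
Round 5 (country B proposes): country A can get 273 next round, worth 0.58 × 273 = 158.34 now. Country B offers 158.34 and keeps 300 − 158.34 = 141.66.
Round 4 (country A proposes): country B can get 141.66 next round, worth 0.91 × 141.66 = 128.9106 now, so country A offers 128.9106, keeping 171.0894.
Round 3 (country B proposes): country A can get 171.0894 next round, worth 0.58 × 171.0894 = 99.231852 now, so country B offers 99.231852, keeping 200.768148.
Round 2 (country A proposes): country B can get 200.768148 next round, worth 0.91 × 200.768148 = 182.69901468 now; country A offers that and keeps 117.30098532.
Round 1 (country B proposes): country A can get 117.30098532 next round, worth 0.58 × 117.30098532 = 68.0345714856 now. Country B offers 68.0345714856 and keeps 300 − 68.0345714856 = 231.9654285144.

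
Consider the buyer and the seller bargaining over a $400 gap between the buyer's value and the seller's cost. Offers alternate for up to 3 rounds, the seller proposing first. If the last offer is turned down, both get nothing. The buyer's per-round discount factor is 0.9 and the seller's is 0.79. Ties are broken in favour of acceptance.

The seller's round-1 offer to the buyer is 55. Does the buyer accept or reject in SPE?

Round 3 (the seller proposes): the buyer will accept anything ≥ 0, so the seller offers 0 and keeps 400.
Round 2 (the buyer proposes): the seller can get 400 next round, worth 0.79 × 400 = 316 now, so the buyer offers 316, keeping 84.
So by rejecting in round 1, the buyer gets 84 next round, worth 0.9 × 84 = 75.6 now.
Offer 55 < 75.6, so the buyer rejects.

Reject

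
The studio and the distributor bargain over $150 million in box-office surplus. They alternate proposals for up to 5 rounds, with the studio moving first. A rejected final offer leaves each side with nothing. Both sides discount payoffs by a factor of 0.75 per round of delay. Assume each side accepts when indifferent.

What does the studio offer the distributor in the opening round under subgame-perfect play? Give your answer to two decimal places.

Round 5 (the studio proposes): the distributor will accept anything ≥ 0, so the studio offers 0 and keeps 150.
Round 4 (the distributor proposes): the studio can get 150 next round, worth 0.75 × 150 = 112.5 now. The distributor offers 112.5 and keeps 150 − 112.5 = 37.5.
Round 3 (the studio proposes): the distributor can get 37.5 next round, worth 0.75 × 37.5 = 28.125 now. The studio offers 28.125 and keeps 150 − 28.125 = 121.875.
Round 2 (the distributor proposes): the studio can get 121.875 next round, worth 0.75 × 121.875 = 91.40625 now, so the distributor offers 91.40625, keeping 58.59375.
Round 1 (the studio proposes): the distributor can get 58.59375 next round, worth 0.75 × 58.59375 = 43.9453125 now, so the studio offers 43.9453125, keeping 106.0546875.

43.95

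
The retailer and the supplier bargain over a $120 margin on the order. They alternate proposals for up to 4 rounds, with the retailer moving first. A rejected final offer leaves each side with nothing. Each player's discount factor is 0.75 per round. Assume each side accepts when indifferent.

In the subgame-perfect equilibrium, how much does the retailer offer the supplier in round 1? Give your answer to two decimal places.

Round 4 (the supplier proposes): rejection yields 0 for the retailer; the supplier offers 0 and keeps 120.
Round 3 (the retailer proposes): the supplier can get 120 next round, worth 0.75 × 120 = 90 now. The retailer offers 90 and keeps 120 − 90 = 30.
Round 2 (the supplier proposes): the retailer can get 30 next round, worth 0.75 × 30 = 22.5 now. The supplier offers 22.5 and keeps 120 − 22.5 = 97.5.
Round 1 (the retailer proposes): the supplier can get 97.5 next round, worth 0.75 × 97.5 = 73.125 now, so the retailer offers 73.125, keeping 46.875.

73.13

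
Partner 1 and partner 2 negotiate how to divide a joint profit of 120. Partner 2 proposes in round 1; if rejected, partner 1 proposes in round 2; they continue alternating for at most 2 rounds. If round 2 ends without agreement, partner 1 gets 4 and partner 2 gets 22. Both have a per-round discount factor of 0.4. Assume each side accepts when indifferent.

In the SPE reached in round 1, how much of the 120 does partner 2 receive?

80.8

Round 2 (partner 1 proposes): partner 2 gets 22 if talks fail, so partner 1 offers 22 and keeps 98.
Round 1 (partner 2 proposes): partner 1 can get 98 next round, worth 0.4 × 98 = 39.2 now. Partner 2 offers 39.2 and keeps 120 − 39.2 = 80.8.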